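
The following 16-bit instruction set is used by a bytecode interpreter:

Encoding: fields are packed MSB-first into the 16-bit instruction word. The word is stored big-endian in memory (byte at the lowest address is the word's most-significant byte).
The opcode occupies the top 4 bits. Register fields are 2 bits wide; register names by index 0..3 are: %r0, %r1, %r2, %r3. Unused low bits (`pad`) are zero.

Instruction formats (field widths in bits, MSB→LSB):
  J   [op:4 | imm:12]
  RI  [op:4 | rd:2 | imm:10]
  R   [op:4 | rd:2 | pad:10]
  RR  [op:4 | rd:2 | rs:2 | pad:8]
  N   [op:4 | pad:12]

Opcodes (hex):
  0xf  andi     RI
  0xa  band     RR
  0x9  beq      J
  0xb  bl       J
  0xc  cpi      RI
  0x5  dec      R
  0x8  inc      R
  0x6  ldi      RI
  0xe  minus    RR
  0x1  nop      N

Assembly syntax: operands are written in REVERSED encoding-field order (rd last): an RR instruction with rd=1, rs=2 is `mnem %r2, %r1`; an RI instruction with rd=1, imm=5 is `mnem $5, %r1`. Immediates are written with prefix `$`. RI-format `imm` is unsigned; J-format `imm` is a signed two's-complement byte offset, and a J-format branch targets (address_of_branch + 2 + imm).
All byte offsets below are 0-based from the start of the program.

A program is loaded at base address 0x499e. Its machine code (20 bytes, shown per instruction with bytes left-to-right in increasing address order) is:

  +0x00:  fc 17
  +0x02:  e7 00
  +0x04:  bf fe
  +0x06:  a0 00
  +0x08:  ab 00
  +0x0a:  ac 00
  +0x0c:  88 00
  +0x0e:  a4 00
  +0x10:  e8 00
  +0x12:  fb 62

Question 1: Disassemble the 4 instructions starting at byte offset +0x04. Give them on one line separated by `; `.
@+04  big-endian(bf fe) = 0xbffe
  opcode bits[15:12]=0xb: bl/J
  imm: (w>>0)&0xfff=0xffe (s12→-2) → $-2
@+06  big-endian(a0 00) = 0xa000
  opcode bits[15:12]=0xa: band/RR
  rd: (w>>10)&0x3=0x0 → %r0
  rs: (w>>8)&0x3=0x0 → %r0
@+08  big-endian(ab 00) = 0xab00
  opcode bits[15:12]=0xa: band/RR
  rd: (w>>10)&0x3=0x2 → %r2
  rs: (w>>8)&0x3=0x3 → %r3
@+0a  big-endian(ac 00) = 0xac00
  opcode bits[15:12]=0xa: band/RR
  rd: (w>>10)&0x3=0x3 → %r3
  rs: (w>>8)&0x3=0x0 → %r0

bl $-2; band %r0, %r0; band %r3, %r2; band %r0, %r3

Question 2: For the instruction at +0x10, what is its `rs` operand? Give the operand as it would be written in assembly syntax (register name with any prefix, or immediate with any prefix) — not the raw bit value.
@+10  big-endian(e8 00) = 0xe800
  top 4b → 0xe → minus [RR]
  rd: (w>>10)&0x3=0x2 → %r2
  rs: (w>>8)&0x3=0x0 → %r0

%r0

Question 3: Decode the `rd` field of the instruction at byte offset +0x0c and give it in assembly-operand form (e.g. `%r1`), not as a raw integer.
%r2

+0x0c: 88 00 ⇒ word 0x8800 (big)
  opcode bits[15:12]=0x8: inc/R
  rd: (w>>10)&0x3=0x2 → %r2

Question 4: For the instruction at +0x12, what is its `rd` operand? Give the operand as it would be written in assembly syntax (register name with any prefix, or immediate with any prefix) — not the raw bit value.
%r2

@+12  big-endian(fb 62) = 0xfb62
  op=0xfb62>>12=0xf ⇒ andi (RI)
  rd@[11:10]=0x2 ⇒ %r2
  imm@[9:0]=0x362 ⇒ $866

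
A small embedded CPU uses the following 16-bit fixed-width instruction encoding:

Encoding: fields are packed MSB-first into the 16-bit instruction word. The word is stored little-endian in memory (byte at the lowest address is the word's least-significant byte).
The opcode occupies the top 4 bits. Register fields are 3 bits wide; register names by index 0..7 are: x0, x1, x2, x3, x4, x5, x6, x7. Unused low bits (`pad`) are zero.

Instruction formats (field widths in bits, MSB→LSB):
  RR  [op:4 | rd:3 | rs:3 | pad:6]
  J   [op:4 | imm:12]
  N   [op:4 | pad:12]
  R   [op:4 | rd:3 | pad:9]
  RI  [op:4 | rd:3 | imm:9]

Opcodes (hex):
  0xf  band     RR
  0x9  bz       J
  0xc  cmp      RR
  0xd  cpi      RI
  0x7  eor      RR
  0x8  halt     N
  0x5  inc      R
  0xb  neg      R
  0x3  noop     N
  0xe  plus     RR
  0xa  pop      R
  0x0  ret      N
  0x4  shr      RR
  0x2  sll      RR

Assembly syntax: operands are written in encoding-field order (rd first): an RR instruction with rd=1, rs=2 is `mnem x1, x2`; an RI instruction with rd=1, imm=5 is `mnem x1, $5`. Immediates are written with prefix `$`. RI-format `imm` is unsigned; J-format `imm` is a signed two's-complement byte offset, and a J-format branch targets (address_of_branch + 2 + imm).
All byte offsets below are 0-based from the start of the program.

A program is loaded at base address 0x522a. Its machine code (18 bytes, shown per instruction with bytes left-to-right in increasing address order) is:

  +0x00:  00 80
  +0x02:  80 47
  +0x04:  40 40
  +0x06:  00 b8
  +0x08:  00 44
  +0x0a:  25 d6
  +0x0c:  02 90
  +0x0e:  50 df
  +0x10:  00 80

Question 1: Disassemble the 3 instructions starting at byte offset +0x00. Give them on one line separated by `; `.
halt; shr x3, x6; shr x0, x1

+0x00: 00 80 ⇒ word 0x8000 (little)
  top 4b → 0x8 → halt [N]
+0x02: 80 47 ⇒ word 0x4780 (little)
  top 4b → 0x4 → shr [RR]
  rd: (w>>9)&0x7=0x3 → x3
  rs: (w>>6)&0x7=0x6 → x6
+0x04: 40 40 ⇒ word 0x4040 (little)
  top 4b → 0x4 → shr [RR]
  rd: (w>>9)&0x7=0x0 → x0
  rs: (w>>6)&0x7=0x1 → x1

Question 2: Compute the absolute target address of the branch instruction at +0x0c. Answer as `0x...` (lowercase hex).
off 0x0c: read 02 90 as little → 0x9002
  top 4b → 0x9 → bz [J]
  imm: (w>>0)&0xfff=0x2 → $2
  target = base 0x522a + off 0x0c + 2 + imm 2 = 0x523a

0x523a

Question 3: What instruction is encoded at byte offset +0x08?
[08] 00 44 → 0x4400
  top 4b → 0x4 → shr [RR]
  [11:9] rd=2 = x2
  [8:6] rs=0 = x0

shr x2, x0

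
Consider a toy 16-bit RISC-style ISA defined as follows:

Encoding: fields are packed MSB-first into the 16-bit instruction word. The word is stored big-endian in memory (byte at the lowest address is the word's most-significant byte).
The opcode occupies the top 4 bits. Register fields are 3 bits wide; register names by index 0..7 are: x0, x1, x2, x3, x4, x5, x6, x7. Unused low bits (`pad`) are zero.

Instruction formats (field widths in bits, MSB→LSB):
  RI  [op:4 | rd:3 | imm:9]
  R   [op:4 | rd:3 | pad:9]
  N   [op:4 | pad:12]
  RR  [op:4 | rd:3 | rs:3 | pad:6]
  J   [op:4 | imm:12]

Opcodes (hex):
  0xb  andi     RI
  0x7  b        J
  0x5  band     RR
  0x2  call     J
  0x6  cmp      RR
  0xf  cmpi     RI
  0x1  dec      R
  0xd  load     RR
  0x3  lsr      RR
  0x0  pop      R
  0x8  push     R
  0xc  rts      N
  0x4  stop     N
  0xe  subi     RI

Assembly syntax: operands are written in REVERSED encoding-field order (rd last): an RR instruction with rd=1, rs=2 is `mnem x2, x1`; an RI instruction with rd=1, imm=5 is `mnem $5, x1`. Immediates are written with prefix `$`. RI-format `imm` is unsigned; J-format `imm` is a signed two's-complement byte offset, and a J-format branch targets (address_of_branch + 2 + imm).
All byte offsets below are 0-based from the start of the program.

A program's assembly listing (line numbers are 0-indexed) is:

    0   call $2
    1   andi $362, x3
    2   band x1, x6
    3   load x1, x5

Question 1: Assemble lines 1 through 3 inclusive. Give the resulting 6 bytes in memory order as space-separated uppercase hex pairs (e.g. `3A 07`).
L1: andi op=0xb:4|rd=3:3|imm=362:9 ⇒ 0xb76a ⇒ big b7 6a
L2: band op=0x5:4|rd=6:3|rs=1:3|pad=0:6 ⇒ 0x5c40 ⇒ big 5c 40
L3: load op=0xd:4|rd=5:3|rs=1:3|pad=0:6 ⇒ 0xda40 ⇒ big da 40

B7 6A 5C 40 DA 40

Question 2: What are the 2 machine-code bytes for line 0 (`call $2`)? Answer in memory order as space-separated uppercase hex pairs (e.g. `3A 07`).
line 0 (call): pack op=0x2:4|imm=2:12 = 0x2002; big→ 20 02

20 02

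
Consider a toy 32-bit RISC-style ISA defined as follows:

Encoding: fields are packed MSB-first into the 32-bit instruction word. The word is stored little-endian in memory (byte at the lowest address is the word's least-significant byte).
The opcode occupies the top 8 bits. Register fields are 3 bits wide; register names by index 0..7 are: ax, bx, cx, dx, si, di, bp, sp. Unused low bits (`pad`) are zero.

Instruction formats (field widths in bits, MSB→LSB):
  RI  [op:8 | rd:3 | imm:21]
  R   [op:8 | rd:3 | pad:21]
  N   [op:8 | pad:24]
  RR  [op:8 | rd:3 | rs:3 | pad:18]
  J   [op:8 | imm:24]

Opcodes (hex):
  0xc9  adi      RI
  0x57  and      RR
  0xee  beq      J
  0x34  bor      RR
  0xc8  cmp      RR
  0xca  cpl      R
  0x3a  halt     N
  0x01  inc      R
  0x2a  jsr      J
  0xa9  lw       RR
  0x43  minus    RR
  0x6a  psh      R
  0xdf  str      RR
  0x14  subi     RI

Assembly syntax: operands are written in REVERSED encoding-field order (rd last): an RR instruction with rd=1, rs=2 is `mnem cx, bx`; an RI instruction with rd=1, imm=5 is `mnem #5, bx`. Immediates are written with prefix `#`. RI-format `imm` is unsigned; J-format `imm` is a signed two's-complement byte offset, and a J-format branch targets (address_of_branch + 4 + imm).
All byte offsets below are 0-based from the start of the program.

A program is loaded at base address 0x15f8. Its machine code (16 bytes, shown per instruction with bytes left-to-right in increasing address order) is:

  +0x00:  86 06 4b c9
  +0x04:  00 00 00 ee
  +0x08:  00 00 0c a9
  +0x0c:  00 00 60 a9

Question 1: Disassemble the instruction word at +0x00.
adi #722566, cx

+0x00: 86 06 4b c9 ⇒ word 0xc94b0686 (little)
  top 8b → 0xc9 → adi [RI]
  rd: (w>>21)&0x7=0x2 → cx
  imm: (w>>0)&0x1fffff=0xb0686 → #722566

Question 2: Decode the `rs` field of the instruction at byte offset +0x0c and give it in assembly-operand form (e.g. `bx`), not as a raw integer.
ax

+0x0c: 00 00 60 a9 ⇒ word 0xa9600000 (little)
  top 8b → 0xa9 → lw [RR]
  rd@[23:21]=0x3 ⇒ dx
  rs@[20:18]=0x0 ⇒ ax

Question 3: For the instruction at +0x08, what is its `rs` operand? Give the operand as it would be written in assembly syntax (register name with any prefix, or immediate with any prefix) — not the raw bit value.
dx

@+08  little-endian(00 00 0c a9) = 0xa90c0000
  top 8b → 0xa9 → lw [RR]
  rd: (w>>21)&0x7=0x0 → ax
  rs: (w>>18)&0x7=0x3 → dx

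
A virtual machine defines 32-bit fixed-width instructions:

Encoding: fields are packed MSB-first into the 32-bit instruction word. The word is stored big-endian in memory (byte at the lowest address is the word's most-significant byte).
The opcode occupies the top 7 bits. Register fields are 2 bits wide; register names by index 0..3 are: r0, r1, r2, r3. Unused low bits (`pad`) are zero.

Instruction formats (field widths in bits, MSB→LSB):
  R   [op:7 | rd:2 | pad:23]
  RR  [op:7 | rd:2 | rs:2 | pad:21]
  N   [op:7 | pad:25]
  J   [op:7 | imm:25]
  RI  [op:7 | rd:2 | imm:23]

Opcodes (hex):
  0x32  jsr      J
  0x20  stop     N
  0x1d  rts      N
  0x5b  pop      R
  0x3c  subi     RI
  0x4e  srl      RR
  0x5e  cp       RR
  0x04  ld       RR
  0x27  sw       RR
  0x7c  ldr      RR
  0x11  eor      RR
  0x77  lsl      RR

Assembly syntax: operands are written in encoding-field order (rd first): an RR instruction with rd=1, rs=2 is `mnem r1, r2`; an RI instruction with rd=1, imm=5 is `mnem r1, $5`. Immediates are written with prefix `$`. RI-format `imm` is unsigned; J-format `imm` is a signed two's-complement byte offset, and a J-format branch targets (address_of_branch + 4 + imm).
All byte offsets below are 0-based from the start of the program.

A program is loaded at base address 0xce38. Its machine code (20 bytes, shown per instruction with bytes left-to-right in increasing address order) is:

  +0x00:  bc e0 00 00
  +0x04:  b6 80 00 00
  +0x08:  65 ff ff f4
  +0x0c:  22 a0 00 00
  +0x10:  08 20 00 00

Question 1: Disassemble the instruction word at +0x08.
off 0x08: read 65 ff ff f4 as big → 0x65fffff4
  op=0x65fffff4>>25=0x32 ⇒ jsr (J)
  imm: (w>>0)&0x1ffffff=0x1fffff4 (s25→-12) → $-12

jsr $-12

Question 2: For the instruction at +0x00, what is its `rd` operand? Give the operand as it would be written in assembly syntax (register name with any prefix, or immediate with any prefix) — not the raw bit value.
r1

+0x00: bc e0 00 00 ⇒ word 0xbce00000 (big)
  op=0xbce00000>>25=0x5e ⇒ cp (RR)
  rd@[24:23]=0x1 ⇒ r1
  rs@[22:21]=0x3 ⇒ r3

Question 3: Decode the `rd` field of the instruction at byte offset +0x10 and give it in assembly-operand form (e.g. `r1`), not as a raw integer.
r0

@+10  big-endian(08 20 00 00) = 0x08200000
  opcode bits[31:25]=0x4: ld/RR
  rd: (w>>23)&0x3=0x0 → r0
  rs: (w>>21)&0x3=0x1 → r1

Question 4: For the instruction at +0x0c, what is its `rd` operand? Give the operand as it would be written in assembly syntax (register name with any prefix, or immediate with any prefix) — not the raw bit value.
r1

+0x0c: 22 a0 00 00 ⇒ word 0x22a00000 (big)
  opcode bits[31:25]=0x11: eor/RR
  rd@[24:23]=0x1 ⇒ r1
  rs@[22:21]=0x1 ⇒ r1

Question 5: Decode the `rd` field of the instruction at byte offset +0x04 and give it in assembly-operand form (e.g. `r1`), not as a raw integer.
[04] b6 80 00 00 → 0xb6800000
  opcode bits[31:25]=0x5b: pop/R
  rd: (w>>23)&0x3=0x1 → r1

r1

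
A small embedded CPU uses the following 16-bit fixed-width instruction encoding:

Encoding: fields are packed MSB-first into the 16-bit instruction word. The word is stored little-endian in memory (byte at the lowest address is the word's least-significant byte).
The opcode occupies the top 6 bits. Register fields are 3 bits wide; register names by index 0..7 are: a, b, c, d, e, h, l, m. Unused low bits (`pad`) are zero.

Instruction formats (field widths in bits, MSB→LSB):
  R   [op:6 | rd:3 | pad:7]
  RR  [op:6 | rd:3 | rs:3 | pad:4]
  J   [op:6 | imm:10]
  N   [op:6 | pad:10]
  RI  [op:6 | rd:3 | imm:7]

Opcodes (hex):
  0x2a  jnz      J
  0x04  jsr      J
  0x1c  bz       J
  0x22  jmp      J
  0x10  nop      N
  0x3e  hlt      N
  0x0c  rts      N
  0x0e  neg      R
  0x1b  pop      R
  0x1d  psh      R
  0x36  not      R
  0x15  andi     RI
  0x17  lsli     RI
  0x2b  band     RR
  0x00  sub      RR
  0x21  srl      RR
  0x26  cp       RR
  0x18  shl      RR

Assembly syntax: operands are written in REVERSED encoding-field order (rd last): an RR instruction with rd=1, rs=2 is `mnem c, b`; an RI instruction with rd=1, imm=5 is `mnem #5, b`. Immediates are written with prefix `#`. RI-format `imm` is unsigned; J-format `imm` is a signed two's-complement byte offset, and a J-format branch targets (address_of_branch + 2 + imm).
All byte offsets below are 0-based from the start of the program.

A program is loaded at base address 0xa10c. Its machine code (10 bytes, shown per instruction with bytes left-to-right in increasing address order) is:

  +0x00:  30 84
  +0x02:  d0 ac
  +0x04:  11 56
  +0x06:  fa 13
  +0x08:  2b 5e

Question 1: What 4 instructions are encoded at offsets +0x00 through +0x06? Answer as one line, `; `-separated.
srl d, a; band h, b; andi #17, e; jsr #-6

off 0x00: read 30 84 as little → 0x8430
  top 6b → 0x21 → srl [RR]
  rd: (w>>7)&0x7=0x0 → a
  rs: (w>>4)&0x7=0x3 → d
off 0x02: read d0 ac as little → 0xacd0
  top 6b → 0x2b → band [RR]
  rd: (w>>7)&0x7=0x1 → b
  rs: (w>>4)&0x7=0x5 → h
off 0x04: read 11 56 as little → 0x5611
  top 6b → 0x15 → andi [RI]
  rd: (w>>7)&0x7=0x4 → e
  imm: (w>>0)&0x7f=0x11 → #17
off 0x06: read fa 13 as little → 0x13fa
  top 6b → 0x4 → jsr [J]
  imm: (w>>0)&0x3ff=0x3fa (s10→-6) → #-6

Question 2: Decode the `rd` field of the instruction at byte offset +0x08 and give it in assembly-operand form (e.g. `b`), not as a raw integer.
e

+0x08: 2b 5e ⇒ word 0x5e2b (little)
  top 6b → 0x17 → lsli [RI]
  [9:7] rd=4 = e
  [6:0] imm=43 = #43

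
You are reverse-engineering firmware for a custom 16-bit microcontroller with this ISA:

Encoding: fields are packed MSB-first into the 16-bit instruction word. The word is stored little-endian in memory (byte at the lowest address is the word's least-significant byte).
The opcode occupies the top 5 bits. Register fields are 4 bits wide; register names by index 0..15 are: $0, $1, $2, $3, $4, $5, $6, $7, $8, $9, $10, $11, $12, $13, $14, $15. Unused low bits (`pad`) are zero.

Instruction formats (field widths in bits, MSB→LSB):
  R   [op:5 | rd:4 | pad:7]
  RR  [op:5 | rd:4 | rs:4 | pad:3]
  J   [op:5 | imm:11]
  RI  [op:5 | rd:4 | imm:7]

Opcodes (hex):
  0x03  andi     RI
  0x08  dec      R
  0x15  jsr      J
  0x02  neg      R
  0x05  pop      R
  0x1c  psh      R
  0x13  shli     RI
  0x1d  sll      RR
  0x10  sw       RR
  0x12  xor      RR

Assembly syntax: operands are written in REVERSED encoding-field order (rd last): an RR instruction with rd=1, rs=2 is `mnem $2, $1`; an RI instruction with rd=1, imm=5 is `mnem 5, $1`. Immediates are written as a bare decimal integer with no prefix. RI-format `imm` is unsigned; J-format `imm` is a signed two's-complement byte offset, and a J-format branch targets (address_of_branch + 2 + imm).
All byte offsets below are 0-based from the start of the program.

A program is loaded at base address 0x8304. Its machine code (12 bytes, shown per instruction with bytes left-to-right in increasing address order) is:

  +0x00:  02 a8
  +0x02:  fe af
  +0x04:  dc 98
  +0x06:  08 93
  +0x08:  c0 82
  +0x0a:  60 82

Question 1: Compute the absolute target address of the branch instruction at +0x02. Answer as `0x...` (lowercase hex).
0x8306

off 0x02: read fe af as little → 0xaffe
  op=0xaffe>>11=0x15 ⇒ jsr (J)
  imm@[10:0]=0x7fe (s11→-2) ⇒ -2
  target = base 0x8304 + off 0x02 + 2 + imm -2 = 0x8306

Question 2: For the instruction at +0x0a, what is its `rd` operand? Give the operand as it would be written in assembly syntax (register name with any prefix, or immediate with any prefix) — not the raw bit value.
[0a] 60 82 → 0x8260
  top 5b → 0x10 → sw [RR]
  rd@[10:7]=0x4 ⇒ $4
  rs@[6:3]=0xc ⇒ $12

$4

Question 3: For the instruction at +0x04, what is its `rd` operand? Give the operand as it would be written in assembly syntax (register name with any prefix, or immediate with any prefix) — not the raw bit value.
$1

off 0x04: read dc 98 as little → 0x98dc
  opcode bits[15:11]=0x13: shli/RI
  [10:7] rd=1 = $1
  [6:0] imm=92 = 92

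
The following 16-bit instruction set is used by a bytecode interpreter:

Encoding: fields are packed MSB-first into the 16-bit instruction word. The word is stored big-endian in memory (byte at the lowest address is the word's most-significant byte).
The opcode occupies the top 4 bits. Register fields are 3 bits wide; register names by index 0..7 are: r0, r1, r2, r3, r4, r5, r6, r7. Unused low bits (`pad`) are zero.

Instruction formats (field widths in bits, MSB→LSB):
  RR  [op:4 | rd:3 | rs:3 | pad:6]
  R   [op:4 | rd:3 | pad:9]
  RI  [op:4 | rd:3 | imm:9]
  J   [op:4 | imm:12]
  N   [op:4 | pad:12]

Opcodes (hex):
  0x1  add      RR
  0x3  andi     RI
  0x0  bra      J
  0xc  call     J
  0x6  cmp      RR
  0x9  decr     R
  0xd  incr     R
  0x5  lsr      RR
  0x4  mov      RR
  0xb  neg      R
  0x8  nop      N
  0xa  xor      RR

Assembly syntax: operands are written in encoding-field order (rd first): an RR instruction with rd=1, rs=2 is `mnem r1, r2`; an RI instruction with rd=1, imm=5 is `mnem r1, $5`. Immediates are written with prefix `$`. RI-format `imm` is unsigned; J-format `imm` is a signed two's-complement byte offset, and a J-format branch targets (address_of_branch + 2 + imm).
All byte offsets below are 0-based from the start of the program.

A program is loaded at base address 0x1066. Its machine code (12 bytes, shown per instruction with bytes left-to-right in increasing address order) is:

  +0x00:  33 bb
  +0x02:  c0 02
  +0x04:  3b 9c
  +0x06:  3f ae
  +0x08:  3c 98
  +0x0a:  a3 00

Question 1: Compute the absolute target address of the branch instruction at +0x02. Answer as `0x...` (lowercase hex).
0x106c

[02] c0 02 → 0xc002
  opcode bits[15:12]=0xc: call/J
  imm@[11:0]=0x2 ⇒ $2
  target = base 0x1066 + off 0x02 + 2 + imm 2 = 0x106c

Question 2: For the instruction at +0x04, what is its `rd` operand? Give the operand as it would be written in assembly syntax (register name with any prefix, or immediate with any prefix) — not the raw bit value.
@+04  big-endian(3b 9c) = 0x3b9c
  op=0x3b9c>>12=0x3 ⇒ andi (RI)
  rd@[11:9]=0x5 ⇒ r5
  imm@[8:0]=0x19c ⇒ $412

r5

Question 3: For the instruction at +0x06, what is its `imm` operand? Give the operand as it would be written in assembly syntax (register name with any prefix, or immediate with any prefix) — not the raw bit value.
off 0x06: read 3f ae as big → 0x3fae
  opcode bits[15:12]=0x3: andi/RI
  rd: (w>>9)&0x7=0x7 → r7
  imm: (w>>0)&0x1ff=0x1ae → $430

$430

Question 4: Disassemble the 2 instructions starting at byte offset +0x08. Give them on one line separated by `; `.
@+08  big-endian(3c 98) = 0x3c98
  op=0x3c98>>12=0x3 ⇒ andi (RI)
  rd: (w>>9)&0x7=0x6 → r6
  imm: (w>>0)&0x1ff=0x98 → $152
@+0a  big-endian(a3 00) = 0xa300
  op=0xa300>>12=0xa ⇒ xor (RR)
  rd: (w>>9)&0x7=0x1 → r1
  rs: (w>>6)&0x7=0x4 → r4

andi r6, $152; xor r1, r4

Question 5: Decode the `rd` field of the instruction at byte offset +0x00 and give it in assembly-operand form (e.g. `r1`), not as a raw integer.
r1

@+00  big-endian(33 bb) = 0x33bb
  op=0x33bb>>12=0x3 ⇒ andi (RI)
  rd: (w>>9)&0x7=0x1 → r1
  imm: (w>>0)&0x1ff=0x1bb → $443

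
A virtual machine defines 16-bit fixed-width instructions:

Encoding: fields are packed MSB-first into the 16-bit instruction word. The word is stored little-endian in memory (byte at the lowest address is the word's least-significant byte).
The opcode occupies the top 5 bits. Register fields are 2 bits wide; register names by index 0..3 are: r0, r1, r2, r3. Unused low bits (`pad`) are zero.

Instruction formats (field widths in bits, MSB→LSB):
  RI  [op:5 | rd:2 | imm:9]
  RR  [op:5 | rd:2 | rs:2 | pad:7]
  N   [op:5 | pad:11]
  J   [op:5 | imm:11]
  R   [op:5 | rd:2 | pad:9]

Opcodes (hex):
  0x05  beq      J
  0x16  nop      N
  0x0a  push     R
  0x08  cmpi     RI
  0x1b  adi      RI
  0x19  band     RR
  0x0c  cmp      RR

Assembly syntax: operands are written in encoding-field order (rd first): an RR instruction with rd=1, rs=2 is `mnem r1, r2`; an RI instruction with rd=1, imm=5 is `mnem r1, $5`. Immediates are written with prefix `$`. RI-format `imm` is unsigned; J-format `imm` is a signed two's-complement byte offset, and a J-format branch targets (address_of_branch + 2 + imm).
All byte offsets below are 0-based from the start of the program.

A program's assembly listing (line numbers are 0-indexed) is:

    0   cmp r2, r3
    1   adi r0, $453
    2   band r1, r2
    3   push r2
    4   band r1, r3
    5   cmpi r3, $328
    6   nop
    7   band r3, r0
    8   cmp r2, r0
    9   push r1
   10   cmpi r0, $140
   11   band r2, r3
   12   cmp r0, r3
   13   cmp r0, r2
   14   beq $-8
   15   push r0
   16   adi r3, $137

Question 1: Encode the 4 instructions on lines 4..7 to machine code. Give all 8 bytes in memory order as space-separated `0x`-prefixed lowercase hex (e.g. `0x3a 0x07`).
line 4 (band): pack op=0x19:5|rd=1:2|rs=3:2|pad=0:7 = 0xcb80; little→ 80 cb
line 5 (cmpi): pack op=0x8:5|rd=3:2|imm=328:9 = 0x4748; little→ 48 47
line 6 (nop): pack op=0x16:5|pad=0:11 = 0xb000; little→ 00 b0
line 7 (band): pack op=0x19:5|rd=3:2|rs=0:2|pad=0:7 = 0xce00; little→ 00 ce

0x80 0xcb 0x48 0x47 0x00 0xb0 0x00 0xce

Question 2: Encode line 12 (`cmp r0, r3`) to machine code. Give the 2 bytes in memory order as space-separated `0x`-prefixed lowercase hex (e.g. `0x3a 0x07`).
0x80 0x61

12. cmp fields op=0xc:5|rd=0:2|rs=3:2|pad=0:7 → word 6180h → 80 61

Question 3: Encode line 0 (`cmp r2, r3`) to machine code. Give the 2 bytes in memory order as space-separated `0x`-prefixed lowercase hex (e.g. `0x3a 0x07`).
L0: cmp op=0xc:5|rd=2:2|rs=3:2|pad=0:7 ⇒ 0x6580 ⇒ little 80 65

0x80 0x65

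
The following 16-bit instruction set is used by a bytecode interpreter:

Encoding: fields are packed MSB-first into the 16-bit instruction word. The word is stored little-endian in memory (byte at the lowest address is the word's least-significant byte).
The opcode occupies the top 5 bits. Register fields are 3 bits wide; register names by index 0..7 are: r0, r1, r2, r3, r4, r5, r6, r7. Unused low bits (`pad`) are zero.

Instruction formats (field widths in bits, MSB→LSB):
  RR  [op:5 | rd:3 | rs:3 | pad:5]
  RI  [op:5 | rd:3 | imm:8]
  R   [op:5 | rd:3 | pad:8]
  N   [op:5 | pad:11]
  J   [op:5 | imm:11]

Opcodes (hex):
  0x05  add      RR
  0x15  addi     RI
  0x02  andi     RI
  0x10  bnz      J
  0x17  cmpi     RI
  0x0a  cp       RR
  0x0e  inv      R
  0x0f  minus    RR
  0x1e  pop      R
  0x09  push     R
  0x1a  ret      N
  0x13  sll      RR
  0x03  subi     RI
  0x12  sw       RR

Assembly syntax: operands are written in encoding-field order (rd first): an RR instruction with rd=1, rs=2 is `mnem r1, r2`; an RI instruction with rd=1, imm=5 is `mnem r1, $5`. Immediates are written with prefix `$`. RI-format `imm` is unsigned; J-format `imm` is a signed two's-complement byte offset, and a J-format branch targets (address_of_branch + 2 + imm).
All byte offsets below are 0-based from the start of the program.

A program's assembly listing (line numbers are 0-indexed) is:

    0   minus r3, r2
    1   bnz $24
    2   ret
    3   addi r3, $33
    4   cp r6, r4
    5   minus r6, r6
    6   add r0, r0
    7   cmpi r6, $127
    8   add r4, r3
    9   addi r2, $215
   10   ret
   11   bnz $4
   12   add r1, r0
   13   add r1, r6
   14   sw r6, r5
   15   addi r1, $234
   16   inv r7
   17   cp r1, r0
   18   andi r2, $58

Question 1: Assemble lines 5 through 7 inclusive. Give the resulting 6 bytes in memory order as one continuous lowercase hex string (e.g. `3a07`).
c07e00287fbe

L5: minus op=0xf:5|rd=6:3|rs=6:3|pad=0:5 ⇒ 0x7ec0 ⇒ little c0 7e
L6: add op=0x5:5|rd=0:3|rs=0:3|pad=0:5 ⇒ 0x2800 ⇒ little 00 28
L7: cmpi op=0x17:5|rd=6:3|imm=127:8 ⇒ 0xbe7f ⇒ little 7f be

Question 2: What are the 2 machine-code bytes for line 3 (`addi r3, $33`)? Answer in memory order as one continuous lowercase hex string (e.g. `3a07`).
L3: addi op=0x15:5|rd=3:3|imm=33:8 ⇒ 0xab21 ⇒ little 21 ab

21ab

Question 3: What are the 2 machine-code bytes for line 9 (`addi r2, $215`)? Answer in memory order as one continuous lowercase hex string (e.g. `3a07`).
9. addi fields op=0x15:5|rd=2:3|imm=215:8 → word aad7h → d7 aa

d7aa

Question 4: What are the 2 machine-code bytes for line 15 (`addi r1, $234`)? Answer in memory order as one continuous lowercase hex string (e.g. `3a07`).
15. addi fields op=0x15:5|rd=1:3|imm=234:8 → word a9eah → ea a9

eaa9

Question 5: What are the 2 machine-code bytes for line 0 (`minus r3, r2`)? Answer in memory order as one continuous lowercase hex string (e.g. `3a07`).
L0: minus op=0xf:5|rd=3:3|rs=2:3|pad=0:5 ⇒ 0x7b40 ⇒ little 40 7b

407b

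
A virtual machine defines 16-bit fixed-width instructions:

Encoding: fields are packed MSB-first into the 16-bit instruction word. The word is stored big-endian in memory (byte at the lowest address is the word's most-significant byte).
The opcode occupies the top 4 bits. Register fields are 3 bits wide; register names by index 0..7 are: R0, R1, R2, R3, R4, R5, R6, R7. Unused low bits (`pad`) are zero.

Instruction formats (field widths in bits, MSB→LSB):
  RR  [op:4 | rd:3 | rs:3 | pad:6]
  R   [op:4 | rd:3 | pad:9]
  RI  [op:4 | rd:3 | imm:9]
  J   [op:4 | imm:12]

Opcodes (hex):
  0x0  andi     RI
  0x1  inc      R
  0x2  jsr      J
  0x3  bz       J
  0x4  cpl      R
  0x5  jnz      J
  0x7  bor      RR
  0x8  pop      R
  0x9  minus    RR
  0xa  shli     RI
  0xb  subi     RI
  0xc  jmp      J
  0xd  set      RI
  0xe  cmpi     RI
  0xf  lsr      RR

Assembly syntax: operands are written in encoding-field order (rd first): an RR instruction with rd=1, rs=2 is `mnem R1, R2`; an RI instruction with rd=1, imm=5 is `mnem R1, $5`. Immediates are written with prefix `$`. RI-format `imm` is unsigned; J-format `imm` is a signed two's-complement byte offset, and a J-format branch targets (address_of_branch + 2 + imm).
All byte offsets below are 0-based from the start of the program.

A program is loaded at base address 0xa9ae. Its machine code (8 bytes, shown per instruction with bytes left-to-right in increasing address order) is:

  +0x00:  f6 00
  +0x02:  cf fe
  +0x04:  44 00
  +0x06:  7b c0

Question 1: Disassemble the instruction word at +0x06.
[06] 7b c0 → 0x7bc0
  top 4b → 0x7 → bor [RR]
  rd: (w>>9)&0x7=0x5 → R5
  rs: (w>>6)&0x7=0x7 → R7

bor R5, R7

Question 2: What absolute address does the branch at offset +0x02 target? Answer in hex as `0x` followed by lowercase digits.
0xa9b0

off 0x02: read cf fe as big → 0xcffe
  top 4b → 0xc → jmp [J]
  imm@[11:0]=0xffe (s12→-2) ⇒ $-2
  target = base 0xa9ae + off 0x02 + 2 + imm -2 = 0xa9b0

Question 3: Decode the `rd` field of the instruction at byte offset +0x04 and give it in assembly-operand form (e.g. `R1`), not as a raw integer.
R2

+0x04: 44 00 ⇒ word 0x4400 (big)
  op=0x4400>>12=0x4 ⇒ cpl (R)
  rd@[11:9]=0x2 ⇒ R2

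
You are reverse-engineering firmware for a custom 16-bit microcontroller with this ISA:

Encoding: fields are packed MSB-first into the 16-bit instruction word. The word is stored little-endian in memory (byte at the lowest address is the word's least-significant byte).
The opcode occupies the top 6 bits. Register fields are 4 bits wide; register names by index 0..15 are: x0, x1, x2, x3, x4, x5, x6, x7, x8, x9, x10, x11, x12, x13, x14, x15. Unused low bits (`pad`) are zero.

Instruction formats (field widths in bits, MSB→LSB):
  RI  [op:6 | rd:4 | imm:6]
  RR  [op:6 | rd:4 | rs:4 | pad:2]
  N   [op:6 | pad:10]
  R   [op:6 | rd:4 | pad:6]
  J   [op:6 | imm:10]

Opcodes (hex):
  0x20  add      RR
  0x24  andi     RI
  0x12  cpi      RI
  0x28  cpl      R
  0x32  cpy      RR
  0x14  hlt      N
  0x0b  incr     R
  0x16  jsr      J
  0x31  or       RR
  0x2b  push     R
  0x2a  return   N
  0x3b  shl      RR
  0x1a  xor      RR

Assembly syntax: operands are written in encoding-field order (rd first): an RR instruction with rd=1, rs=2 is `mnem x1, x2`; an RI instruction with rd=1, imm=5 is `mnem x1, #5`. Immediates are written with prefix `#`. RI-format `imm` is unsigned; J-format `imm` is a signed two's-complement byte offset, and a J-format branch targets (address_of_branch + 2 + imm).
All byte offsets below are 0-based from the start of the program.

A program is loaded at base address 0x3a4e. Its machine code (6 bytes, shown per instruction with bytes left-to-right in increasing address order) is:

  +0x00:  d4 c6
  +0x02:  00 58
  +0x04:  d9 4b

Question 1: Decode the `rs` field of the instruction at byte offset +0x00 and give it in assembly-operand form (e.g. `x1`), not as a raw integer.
off 0x00: read d4 c6 as little → 0xc6d4
  op=0xc6d4>>10=0x31 ⇒ or (RR)
  [9:6] rd=11 = x11
  [5:2] rs=5 = x5

x5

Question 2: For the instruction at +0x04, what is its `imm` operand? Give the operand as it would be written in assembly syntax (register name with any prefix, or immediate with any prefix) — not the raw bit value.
#25

[04] d9 4b → 0x4bd9
  op=0x4bd9>>10=0x12 ⇒ cpi (RI)
  [9:6] rd=15 = x15
  [5:0] imm=25 = #25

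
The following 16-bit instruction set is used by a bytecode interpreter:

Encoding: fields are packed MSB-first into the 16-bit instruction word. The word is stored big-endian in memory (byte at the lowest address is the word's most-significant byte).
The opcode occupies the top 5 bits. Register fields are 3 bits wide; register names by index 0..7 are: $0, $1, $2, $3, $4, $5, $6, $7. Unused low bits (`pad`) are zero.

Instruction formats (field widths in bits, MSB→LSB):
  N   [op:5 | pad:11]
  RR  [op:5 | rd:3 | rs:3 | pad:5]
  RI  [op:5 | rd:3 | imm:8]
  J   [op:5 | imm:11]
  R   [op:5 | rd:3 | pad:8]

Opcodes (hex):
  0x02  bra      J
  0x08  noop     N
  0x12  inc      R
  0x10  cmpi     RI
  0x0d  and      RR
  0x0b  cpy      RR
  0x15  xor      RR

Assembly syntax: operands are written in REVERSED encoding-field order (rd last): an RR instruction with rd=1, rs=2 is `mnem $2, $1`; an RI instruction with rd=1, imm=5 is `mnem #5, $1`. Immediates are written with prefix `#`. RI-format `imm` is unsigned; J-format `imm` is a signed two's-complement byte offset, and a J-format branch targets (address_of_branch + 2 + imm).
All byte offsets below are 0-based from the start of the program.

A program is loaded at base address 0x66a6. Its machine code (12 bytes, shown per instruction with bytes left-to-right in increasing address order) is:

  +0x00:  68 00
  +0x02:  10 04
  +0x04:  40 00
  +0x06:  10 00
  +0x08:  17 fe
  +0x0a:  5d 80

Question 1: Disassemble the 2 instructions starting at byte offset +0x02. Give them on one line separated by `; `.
+0x02: 10 04 ⇒ word 0x1004 (big)
  top 5b → 0x2 → bra [J]
  imm: (w>>0)&0x7ff=0x4 → #4
+0x04: 40 00 ⇒ word 0x4000 (big)
  top 5b → 0x8 → noop [N]

bra #4; noop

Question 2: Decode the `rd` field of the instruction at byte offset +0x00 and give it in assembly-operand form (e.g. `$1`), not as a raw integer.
$0

[00] 68 00 → 0x6800
  op=0x6800>>11=0xd ⇒ and (RR)
  rd: (w>>8)&0x7=0x0 → $0
  rs: (w>>5)&0x7=0x0 → $0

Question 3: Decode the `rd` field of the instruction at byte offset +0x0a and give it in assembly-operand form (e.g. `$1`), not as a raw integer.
$5

off 0x0a: read 5d 80 as big → 0x5d80
  opcode bits[15:11]=0xb: cpy/RR
  rd@[10:8]=0x5 ⇒ $5
  rs@[7:5]=0x4 ⇒ $4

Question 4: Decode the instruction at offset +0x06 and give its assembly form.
@+06  big-endian(10 00) = 0x1000
  op=0x1000>>11=0x2 ⇒ bra (J)
  [10:0] imm=0 = #0

bra #0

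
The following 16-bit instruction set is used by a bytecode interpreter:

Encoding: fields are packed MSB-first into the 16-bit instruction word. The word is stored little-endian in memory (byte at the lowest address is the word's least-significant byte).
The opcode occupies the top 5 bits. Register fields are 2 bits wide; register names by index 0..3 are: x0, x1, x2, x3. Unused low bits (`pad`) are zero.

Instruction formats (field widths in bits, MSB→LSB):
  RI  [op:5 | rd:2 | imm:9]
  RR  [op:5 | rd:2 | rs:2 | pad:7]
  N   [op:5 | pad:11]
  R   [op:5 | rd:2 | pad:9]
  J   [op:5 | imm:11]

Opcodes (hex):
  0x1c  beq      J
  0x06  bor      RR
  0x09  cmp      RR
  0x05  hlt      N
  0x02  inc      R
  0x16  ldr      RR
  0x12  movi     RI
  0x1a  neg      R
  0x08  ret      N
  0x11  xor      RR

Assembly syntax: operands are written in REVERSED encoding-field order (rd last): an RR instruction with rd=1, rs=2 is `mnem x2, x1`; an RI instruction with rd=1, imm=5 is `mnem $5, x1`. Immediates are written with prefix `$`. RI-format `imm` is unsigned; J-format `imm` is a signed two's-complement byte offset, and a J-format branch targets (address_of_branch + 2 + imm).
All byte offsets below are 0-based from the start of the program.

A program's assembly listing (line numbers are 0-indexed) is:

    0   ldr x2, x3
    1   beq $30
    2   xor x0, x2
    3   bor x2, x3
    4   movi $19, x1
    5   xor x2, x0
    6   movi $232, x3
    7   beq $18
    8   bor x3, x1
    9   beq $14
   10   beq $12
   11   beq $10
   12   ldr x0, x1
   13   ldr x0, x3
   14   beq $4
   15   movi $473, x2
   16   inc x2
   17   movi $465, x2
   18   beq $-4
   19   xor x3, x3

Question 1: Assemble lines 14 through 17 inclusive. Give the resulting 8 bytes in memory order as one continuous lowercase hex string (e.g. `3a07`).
04e0d9950014d195

line 14 (beq): pack op=0x1c:5|imm=4:11 = 0xe004; little→ 04 e0
line 15 (movi): pack op=0x12:5|rd=2:2|imm=473:9 = 0x95d9; little→ d9 95
line 16 (inc): pack op=0x2:5|rd=2:2|pad=0:9 = 0x1400; little→ 00 14
line 17 (movi): pack op=0x12:5|rd=2:2|imm=465:9 = 0x95d1; little→ d1 95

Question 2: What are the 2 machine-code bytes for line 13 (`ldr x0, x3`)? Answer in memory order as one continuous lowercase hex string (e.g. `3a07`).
L13: ldr op=0x16:5|rd=3:2|rs=0:2|pad=0:7 ⇒ 0xb600 ⇒ little 00 b6

00b6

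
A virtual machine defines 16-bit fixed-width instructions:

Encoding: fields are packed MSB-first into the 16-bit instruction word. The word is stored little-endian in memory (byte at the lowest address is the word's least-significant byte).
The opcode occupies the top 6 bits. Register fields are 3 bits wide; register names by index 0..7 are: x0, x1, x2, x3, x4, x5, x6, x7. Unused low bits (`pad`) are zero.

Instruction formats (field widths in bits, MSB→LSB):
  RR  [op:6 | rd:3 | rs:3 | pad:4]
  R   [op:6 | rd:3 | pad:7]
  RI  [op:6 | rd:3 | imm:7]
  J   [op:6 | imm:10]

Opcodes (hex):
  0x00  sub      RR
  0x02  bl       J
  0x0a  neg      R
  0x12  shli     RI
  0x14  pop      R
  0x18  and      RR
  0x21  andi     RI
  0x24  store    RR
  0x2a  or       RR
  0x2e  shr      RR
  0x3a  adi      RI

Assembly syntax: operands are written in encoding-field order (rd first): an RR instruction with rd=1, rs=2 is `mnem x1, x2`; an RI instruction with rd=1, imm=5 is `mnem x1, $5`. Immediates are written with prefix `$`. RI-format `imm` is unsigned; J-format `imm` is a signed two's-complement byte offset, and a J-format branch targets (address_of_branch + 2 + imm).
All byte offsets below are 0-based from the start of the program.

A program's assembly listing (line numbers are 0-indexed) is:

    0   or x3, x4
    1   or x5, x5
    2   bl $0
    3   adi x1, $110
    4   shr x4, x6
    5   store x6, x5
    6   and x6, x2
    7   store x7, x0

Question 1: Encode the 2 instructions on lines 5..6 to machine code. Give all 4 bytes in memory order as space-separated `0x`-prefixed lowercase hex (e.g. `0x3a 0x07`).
L5: store op=0x24:6|rd=6:3|rs=5:3|pad=0:4 ⇒ 0x9350 ⇒ little 50 93
L6: and op=0x18:6|rd=6:3|rs=2:3|pad=0:4 ⇒ 0x6320 ⇒ little 20 63

0x50 0x93 0x20 0x63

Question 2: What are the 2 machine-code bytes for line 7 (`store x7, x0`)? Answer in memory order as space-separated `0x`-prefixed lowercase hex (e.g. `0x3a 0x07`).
0x80 0x93

line 7 (store): pack op=0x24:6|rd=7:3|rs=0:3|pad=0:4 = 0x9380; little→ 80 93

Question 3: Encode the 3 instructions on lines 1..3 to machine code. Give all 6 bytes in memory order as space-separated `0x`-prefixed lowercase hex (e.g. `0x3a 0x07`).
L1: or op=0x2a:6|rd=5:3|rs=5:3|pad=0:4 ⇒ 0xaad0 ⇒ little d0 aa
L2: bl op=0x2:6|imm=0:10 ⇒ 0x0800 ⇒ little 00 08
L3: adi op=0x3a:6|rd=1:3|imm=110:7 ⇒ 0xe8ee ⇒ little ee e8

0xd0 0xaa 0x00 0x08 0xee 0xe8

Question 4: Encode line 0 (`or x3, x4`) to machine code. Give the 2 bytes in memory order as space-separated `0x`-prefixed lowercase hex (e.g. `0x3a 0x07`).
0xc0 0xa9

L0: or op=0x2a:6|rd=3:3|rs=4:3|pad=0:4 ⇒ 0xa9c0 ⇒ little c0 a9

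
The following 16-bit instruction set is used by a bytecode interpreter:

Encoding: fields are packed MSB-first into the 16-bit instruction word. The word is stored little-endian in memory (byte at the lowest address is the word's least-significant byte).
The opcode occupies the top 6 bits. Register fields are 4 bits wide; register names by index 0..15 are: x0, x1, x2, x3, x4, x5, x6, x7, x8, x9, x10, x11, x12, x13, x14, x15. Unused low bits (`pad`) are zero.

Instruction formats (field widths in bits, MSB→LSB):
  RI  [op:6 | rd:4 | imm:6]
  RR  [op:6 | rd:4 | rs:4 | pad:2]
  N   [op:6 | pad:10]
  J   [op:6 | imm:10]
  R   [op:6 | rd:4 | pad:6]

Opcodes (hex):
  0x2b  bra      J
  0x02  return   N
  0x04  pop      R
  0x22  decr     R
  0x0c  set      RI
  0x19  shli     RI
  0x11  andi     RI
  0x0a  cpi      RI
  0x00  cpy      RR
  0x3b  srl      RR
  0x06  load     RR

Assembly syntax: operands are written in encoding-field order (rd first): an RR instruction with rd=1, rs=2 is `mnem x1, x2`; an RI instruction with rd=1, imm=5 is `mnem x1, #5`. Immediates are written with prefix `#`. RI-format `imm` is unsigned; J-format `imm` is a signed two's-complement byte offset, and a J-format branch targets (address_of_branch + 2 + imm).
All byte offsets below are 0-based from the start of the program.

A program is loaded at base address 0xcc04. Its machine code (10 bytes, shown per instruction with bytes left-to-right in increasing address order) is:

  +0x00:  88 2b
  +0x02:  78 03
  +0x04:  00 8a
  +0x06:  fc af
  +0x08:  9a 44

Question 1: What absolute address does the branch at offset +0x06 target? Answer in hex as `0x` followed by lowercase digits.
+0x06: fc af ⇒ word 0xaffc (little)
  op=0xaffc>>10=0x2b ⇒ bra (J)
  imm@[9:0]=0x3fc (s10→-4) ⇒ #-4
  target = base 0xcc04 + off 0x06 + 2 + imm -4 = 0xcc08

0xcc08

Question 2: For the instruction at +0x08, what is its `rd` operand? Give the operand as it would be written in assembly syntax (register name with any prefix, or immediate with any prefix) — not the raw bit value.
off 0x08: read 9a 44 as little → 0x449a
  opcode bits[15:10]=0x11: andi/RI
  rd@[9:6]=0x2 ⇒ x2
  imm@[5:0]=0x1a ⇒ #26

x2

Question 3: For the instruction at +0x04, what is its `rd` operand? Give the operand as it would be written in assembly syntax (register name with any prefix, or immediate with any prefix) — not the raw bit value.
@+04  little-endian(00 8a) = 0x8a00
  top 6b → 0x22 → decr [R]
  rd: (w>>6)&0xf=0x8 → x8

x8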